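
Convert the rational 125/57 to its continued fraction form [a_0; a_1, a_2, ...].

Run the Euclidean algorithm on 125 and 57; the successive quotients are the partial quotients a_0, a_1, ... (each step inverts the fractional part left over by the previous one):
  125 = 2*57 + 11, so a_0 = 2.
  57 = 5*11 + 2, so a_1 = 5.
  11 = 5*2 + 1, so a_2 = 5.
  2 = 2*1 + 0, so a_3 = 2.
The remainder reaches 0 after 4 divisions, so the expansion has 4 partial quotients, read off in order.

[2; 5, 5, 2]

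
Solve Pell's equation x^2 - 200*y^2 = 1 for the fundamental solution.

First expand sqrt(200) as a continued fraction. With x_i = (sqrt(200) + m_i)/d_i and (m_0, d_0) = (0, 1): a_0 = floor(sqrt(200)) = 14, since 14^2 = 196 <= 200 < 225 = 15^2.
Iterate m_{i+1} = d_i*a_i - m_i, d_{i+1} = (200 - m_{i+1}^2)/d_i, a_{i+1} = floor((a_0 + m_{i+1})/d_{i+1}):
  m_1 = 1*14 - 0 = 14, d_1 = (200 - 14^2)/1 = 4/1 = 4, a_1 = floor((14 + 14)/4) = 7.
  m_2 = 4*7 - 14 = 14, d_2 = (200 - 14^2)/4 = 4/4 = 1, a_2 = floor((14 + 14)/1) = 28.
  m_3 = 1*28 - 14 = 14, d_3 = (200 - 14^2)/1 = 4/1 = 4: (m_3, d_3) = (m_1, d_1) = (14, 4), so from here the quotients repeat a_1, a_2; the period length is 2.
So sqrt(200) = [14; (7, 28)] with period length k = 2.
k is even, so the fundamental solution of x^2 - 200y^2 = 1 is (p_{k-1}, q_{k-1}) = (p_1, q_1); compute convergents through index 1.
Convergents (p_i = a_i*p_{i-1} + p_{i-2}, q_i = a_i*q_{i-1} + q_{i-2} with p_{-2}=0, p_{-1}=1, q_{-2}=1, q_{-1}=0):
  i=0: a_0=14, p_0 = 14*1 + 0 = 14, q_0 = 14*0 + 1 = 1.
  i=1: a_1=7, p_1 = 7*14 + 1 = 99, q_1 = 7*1 + 0 = 7.
Check: 99^2 - 200*7^2 = 9801 - 9800 = 1, so (x, y) = (99, 7) solves the equation, and by the theorem it is the least positive solution.

(x, y) = (99, 7)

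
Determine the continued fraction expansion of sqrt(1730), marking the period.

Write x_i = (sqrt(1730) + m_i)/d_i with (m_0, d_0) = (0, 1). a_0 = floor(sqrt(1730)) = 41, since 41^2 = 1681 <= 1730 < 1764 = 42^2.
Iterate m_{i+1} = d_i*a_i - m_i, d_{i+1} = (1730 - m_{i+1}^2)/d_i, a_{i+1} = floor((a_0 + m_{i+1})/d_{i+1}):
  m_1 = 1*41 - 0 = 41, d_1 = (1730 - 41^2)/1 = 49/1 = 49, a_1 = floor((41 + 41)/49) = 1.
  m_2 = 49*1 - 41 = 8, d_2 = (1730 - 8^2)/49 = 1666/49 = 34, a_2 = floor((41 + 8)/34) = 1.
  m_3 = 34*1 - 8 = 26, d_3 = (1730 - 26^2)/34 = 1054/34 = 31, a_3 = floor((41 + 26)/31) = 2.
  m_4 = 31*2 - 26 = 36, d_4 = (1730 - 36^2)/31 = 434/31 = 14, a_4 = floor((41 + 36)/14) = 5.
  m_5 = 14*5 - 36 = 34, d_5 = (1730 - 34^2)/14 = 574/14 = 41, a_5 = floor((41 + 34)/41) = 1.
  m_6 = 41*1 - 34 = 7, d_6 = (1730 - 7^2)/41 = 1681/41 = 41, a_6 = floor((41 + 7)/41) = 1.
  m_7 = 41*1 - 7 = 34, d_7 = (1730 - 34^2)/41 = 574/41 = 14, a_7 = floor((41 + 34)/14) = 5.
  m_8 = 14*5 - 34 = 36, d_8 = (1730 - 36^2)/14 = 434/14 = 31, a_8 = floor((41 + 36)/31) = 2.
  m_9 = 31*2 - 36 = 26, d_9 = (1730 - 26^2)/31 = 1054/31 = 34, a_9 = floor((41 + 26)/34) = 1.
  m_10 = 34*1 - 26 = 8, d_10 = (1730 - 8^2)/34 = 1666/34 = 49, a_10 = floor((41 + 8)/49) = 1.
  m_11 = 49*1 - 8 = 41, d_11 = (1730 - 41^2)/49 = 49/49 = 1, a_11 = floor((41 + 41)/1) = 82.
  m_12 = 1*82 - 41 = 41, d_12 = (1730 - 41^2)/1 = 49/1 = 49: (m_12, d_12) = (m_1, d_1) = (41, 49), so from here the quotients repeat a_1, ..., a_11; the period length is 11.
Hence the expansion of sqrt(1730) is a_0 = 41 followed by the repeating block 1, 1, 2, 5, 1, 1, 5, 2, 1, 1, 82 (period 11).

[41; (1, 1, 2, 5, 1, 1, 5, 2, 1, 1, 82)]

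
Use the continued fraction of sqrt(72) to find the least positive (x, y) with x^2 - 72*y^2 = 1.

First expand sqrt(72) as a continued fraction. With x_i = (sqrt(72) + m_i)/d_i and (m_0, d_0) = (0, 1): a_0 = floor(sqrt(72)) = 8, since 8^2 = 64 <= 72 < 81 = 9^2.
Iterate m_{i+1} = d_i*a_i - m_i, d_{i+1} = (72 - m_{i+1}^2)/d_i, a_{i+1} = floor((a_0 + m_{i+1})/d_{i+1}):
  m_1 = 1*8 - 0 = 8, d_1 = (72 - 8^2)/1 = 8/1 = 8, a_1 = floor((8 + 8)/8) = 2.
  m_2 = 8*2 - 8 = 8, d_2 = (72 - 8^2)/8 = 8/8 = 1, a_2 = floor((8 + 8)/1) = 16.
  m_3 = 1*16 - 8 = 8, d_3 = (72 - 8^2)/1 = 8/1 = 8: (m_3, d_3) = (m_1, d_1) = (8, 8), so from here the quotients repeat a_1, a_2; the period length is 2.
So sqrt(72) = [8; (2, 16)] with period length k = 2.
k is even, so the fundamental solution of x^2 - 72y^2 = 1 is (p_{k-1}, q_{k-1}) = (p_1, q_1); compute convergents through index 1.
Convergents (p_i = a_i*p_{i-1} + p_{i-2}, q_i = a_i*q_{i-1} + q_{i-2} with p_{-2}=0, p_{-1}=1, q_{-2}=1, q_{-1}=0):
  i=0: a_0=8, p_0 = 8*1 + 0 = 8, q_0 = 8*0 + 1 = 1.
  i=1: a_1=2, p_1 = 2*8 + 1 = 17, q_1 = 2*1 + 0 = 2.
Check: 17^2 - 72*2^2 = 289 - 288 = 1, so (x, y) = (17, 2) solves the equation, and by the theorem it is the least positive solution.

(x, y) = (17, 2)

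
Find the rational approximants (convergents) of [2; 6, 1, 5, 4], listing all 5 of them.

Using the convergent recurrence p_i = a_i*p_{i-1} + p_{i-2}, q_i = a_i*q_{i-1} + q_{i-2} with p_{-2}=0, p_{-1}=1, q_{-2}=1, q_{-1}=0:
  i=0: a_0=2, p_0 = 2*1 + 0 = 2, q_0 = 2*0 + 1 = 1.
  i=1: a_1=6, p_1 = 6*2 + 1 = 13, q_1 = 6*1 + 0 = 6.
  i=2: a_2=1, p_2 = 1*13 + 2 = 15, q_2 = 1*6 + 1 = 7.
  i=3: a_3=5, p_3 = 5*15 + 13 = 88, q_3 = 5*7 + 6 = 41.
  i=4: a_4=4, p_4 = 4*88 + 15 = 367, q_4 = 4*41 + 7 = 171.

2/1, 13/6, 15/7, 88/41, 367/171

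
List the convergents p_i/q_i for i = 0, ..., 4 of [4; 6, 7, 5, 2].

4/1, 25/6, 179/43, 920/221, 2019/485

Using the convergent recurrence p_i = a_i*p_{i-1} + p_{i-2}, q_i = a_i*q_{i-1} + q_{i-2} with p_{-2}=0, p_{-1}=1, q_{-2}=1, q_{-1}=0:
  i=0: a_0=4, p_0 = 4*1 + 0 = 4, q_0 = 4*0 + 1 = 1.
  i=1: a_1=6, p_1 = 6*4 + 1 = 25, q_1 = 6*1 + 0 = 6.
  i=2: a_2=7, p_2 = 7*25 + 4 = 179, q_2 = 7*6 + 1 = 43.
  i=3: a_3=5, p_3 = 5*179 + 25 = 920, q_3 = 5*43 + 6 = 221.
  i=4: a_4=2, p_4 = 2*920 + 179 = 2019, q_4 = 2*221 + 43 = 485.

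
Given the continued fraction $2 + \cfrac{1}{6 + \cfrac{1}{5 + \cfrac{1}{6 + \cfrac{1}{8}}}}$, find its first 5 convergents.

2/1, 13/6, 67/31, 415/192, 3387/1567

Using the convergent recurrence p_i = a_i*p_{i-1} + p_{i-2}, q_i = a_i*q_{i-1} + q_{i-2} with p_{-2}=0, p_{-1}=1, q_{-2}=1, q_{-1}=0:
  i=0: a_0=2, p_0 = 2*1 + 0 = 2, q_0 = 2*0 + 1 = 1.
  i=1: a_1=6, p_1 = 6*2 + 1 = 13, q_1 = 6*1 + 0 = 6.
  i=2: a_2=5, p_2 = 5*13 + 2 = 67, q_2 = 5*6 + 1 = 31.
  i=3: a_3=6, p_3 = 6*67 + 13 = 415, q_3 = 6*31 + 6 = 192.
  i=4: a_4=8, p_4 = 8*415 + 67 = 3387, q_4 = 8*192 + 31 = 1567.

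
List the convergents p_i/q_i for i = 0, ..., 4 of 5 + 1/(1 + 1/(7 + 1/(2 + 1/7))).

Using the convergent recurrence p_i = a_i*p_{i-1} + p_{i-2}, q_i = a_i*q_{i-1} + q_{i-2} with p_{-2}=0, p_{-1}=1, q_{-2}=1, q_{-1}=0:
  i=0: a_0=5, p_0 = 5*1 + 0 = 5, q_0 = 5*0 + 1 = 1.
  i=1: a_1=1, p_1 = 1*5 + 1 = 6, q_1 = 1*1 + 0 = 1.
  i=2: a_2=7, p_2 = 7*6 + 5 = 47, q_2 = 7*1 + 1 = 8.
  i=3: a_3=2, p_3 = 2*47 + 6 = 100, q_3 = 2*8 + 1 = 17.
  i=4: a_4=7, p_4 = 7*100 + 47 = 747, q_4 = 7*17 + 8 = 127.

5/1, 6/1, 47/8, 100/17, 747/127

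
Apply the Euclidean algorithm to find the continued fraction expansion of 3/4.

[0; 1, 3]

Run the Euclidean algorithm on 3 and 4; the successive quotients are the partial quotients a_0, a_1, ... (each step inverts the fractional part left over by the previous one):
  3 = 0*4 + 3, so a_0 = 0.
  4 = 1*3 + 1, so a_1 = 1.
  3 = 3*1 + 0, so a_2 = 3.
The remainder reaches 0 after 3 divisions, so the expansion has 3 partial quotients, read off in order.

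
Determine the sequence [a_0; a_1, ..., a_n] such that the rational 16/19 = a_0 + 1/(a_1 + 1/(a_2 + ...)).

[0; 1, 5, 3]

Run the Euclidean algorithm on 16 and 19; the successive quotients are the partial quotients a_0, a_1, ... (each step inverts the fractional part left over by the previous one):
  16 = 0*19 + 16, so a_0 = 0.
  19 = 1*16 + 3, so a_1 = 1.
  16 = 5*3 + 1, so a_2 = 5.
  3 = 3*1 + 0, so a_3 = 3.
The remainder reaches 0 after 4 divisions, so the expansion has 4 partial quotients, read off in order.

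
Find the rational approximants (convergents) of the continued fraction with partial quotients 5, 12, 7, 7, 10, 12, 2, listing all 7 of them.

5/1, 61/12, 432/85, 3085/607, 31282/6155, 378469/74467, 788220/155089

Using the convergent recurrence p_i = a_i*p_{i-1} + p_{i-2}, q_i = a_i*q_{i-1} + q_{i-2} with p_{-2}=0, p_{-1}=1, q_{-2}=1, q_{-1}=0:
  i=0: a_0=5, p_0 = 5*1 + 0 = 5, q_0 = 5*0 + 1 = 1.
  i=1: a_1=12, p_1 = 12*5 + 1 = 61, q_1 = 12*1 + 0 = 12.
  i=2: a_2=7, p_2 = 7*61 + 5 = 432, q_2 = 7*12 + 1 = 85.
  i=3: a_3=7, p_3 = 7*432 + 61 = 3085, q_3 = 7*85 + 12 = 607.
  i=4: a_4=10, p_4 = 10*3085 + 432 = 31282, q_4 = 10*607 + 85 = 6155.
  i=5: a_5=12, p_5 = 12*31282 + 3085 = 378469, q_5 = 12*6155 + 607 = 74467.
  i=6: a_6=2, p_6 = 2*378469 + 31282 = 788220, q_6 = 2*74467 + 6155 = 155089.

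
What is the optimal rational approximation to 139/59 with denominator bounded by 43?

73/31

Expand x = 139/59 as a continued fraction with the Euclidean algorithm:
  139 = 2*59 + 21, so a_0 = 2.
  59 = 2*21 + 17, so a_1 = 2.
  21 = 1*17 + 4, so a_2 = 1.
  17 = 4*4 + 1, so a_3 = 4.
  4 = 4*1 + 0, so a_4 = 4.
so x = [2; 2, 1, 4, 4].
Convergents (p_i = a_i*p_{i-1} + p_{i-2}, q_i = a_i*q_{i-1} + q_{i-2} with p_{-2}=0, p_{-1}=1, q_{-2}=1, q_{-1}=0), until the denominator exceeds 43:
  i=0: a_0=2, p_0 = 2*1 + 0 = 2, q_0 = 2*0 + 1 = 1.
  i=1: a_1=2, p_1 = 2*2 + 1 = 5, q_1 = 2*1 + 0 = 2.
  i=2: a_2=1, p_2 = 1*5 + 2 = 7, q_2 = 1*2 + 1 = 3.
  i=3: a_3=4, p_3 = 4*7 + 5 = 33, q_3 = 4*3 + 2 = 14.
  i=4: a_4=4, p_4 = 4*33 + 7 = 139, q_4 = 4*14 + 3 = 59.
q_4 = 59 > 43, so the last convergent with denominator <= 43 is p_3/q_3 = 33/14.
The closest fraction with denominator <= 43 is either p_3/q_3 or the intermediate fraction (k*p_3 + p_2)/(k*q_3 + q_2) with the largest k >= 1 whose denominator stays <= 43; these approach x as k grows, and every other convergent or intermediate fraction in range is farther away.
Largest k: floor((43 - q_2)/q_3) = floor((43 - 3)/14) = 2.
That gives (2*33 + 7)/(2*14 + 3) = 73/31.
Compare the errors: |x - 33/14| = |139*14 - 33*59|/(59*14) = 1/826, and |x - 73/31| = |139*31 - 73*59|/(59*31) = 2/1829.
Cross-multiplying, 2*826 = 1652 < 1829 = 1*1829, so 2/1829 is smaller: the intermediate fraction 73/31 is closer to x than 33/14.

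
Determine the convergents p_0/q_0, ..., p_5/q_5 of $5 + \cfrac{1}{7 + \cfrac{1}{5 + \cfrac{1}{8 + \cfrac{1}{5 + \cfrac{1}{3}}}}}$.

5/1, 36/7, 185/36, 1516/295, 7765/1511, 24811/4828

Using the convergent recurrence p_i = a_i*p_{i-1} + p_{i-2}, q_i = a_i*q_{i-1} + q_{i-2} with p_{-2}=0, p_{-1}=1, q_{-2}=1, q_{-1}=0:
  i=0: a_0=5, p_0 = 5*1 + 0 = 5, q_0 = 5*0 + 1 = 1.
  i=1: a_1=7, p_1 = 7*5 + 1 = 36, q_1 = 7*1 + 0 = 7.
  i=2: a_2=5, p_2 = 5*36 + 5 = 185, q_2 = 5*7 + 1 = 36.
  i=3: a_3=8, p_3 = 8*185 + 36 = 1516, q_3 = 8*36 + 7 = 295.
  i=4: a_4=5, p_4 = 5*1516 + 185 = 7765, q_4 = 5*295 + 36 = 1511.
  i=5: a_5=3, p_5 = 3*7765 + 1516 = 24811, q_5 = 3*1511 + 295 = 4828.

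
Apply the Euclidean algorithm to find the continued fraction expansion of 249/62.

[4; 62]

Run the Euclidean algorithm on 249 and 62; the successive quotients are the partial quotients a_0, a_1, ... (each step inverts the fractional part left over by the previous one):
  249 = 4*62 + 1, so a_0 = 4.
  62 = 62*1 + 0, so a_1 = 62.
The remainder reaches 0 after 2 divisions, so the expansion has 2 partial quotients, read off in order.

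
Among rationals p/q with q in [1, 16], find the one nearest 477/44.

141/13

Expand x = 477/44 as a continued fraction with the Euclidean algorithm:
  477 = 10*44 + 37, so a_0 = 10.
  44 = 1*37 + 7, so a_1 = 1.
  37 = 5*7 + 2, so a_2 = 5.
  7 = 3*2 + 1, so a_3 = 3.
  2 = 2*1 + 0, so a_4 = 2.
so x = [10; 1, 5, 3, 2].
Convergents (p_i = a_i*p_{i-1} + p_{i-2}, q_i = a_i*q_{i-1} + q_{i-2} with p_{-2}=0, p_{-1}=1, q_{-2}=1, q_{-1}=0), until the denominator exceeds 16:
  i=0: a_0=10, p_0 = 10*1 + 0 = 10, q_0 = 10*0 + 1 = 1.
  i=1: a_1=1, p_1 = 1*10 + 1 = 11, q_1 = 1*1 + 0 = 1.
  i=2: a_2=5, p_2 = 5*11 + 10 = 65, q_2 = 5*1 + 1 = 6.
  i=3: a_3=3, p_3 = 3*65 + 11 = 206, q_3 = 3*6 + 1 = 19.
q_3 = 19 > 16, so the last convergent with denominator <= 16 is p_2/q_2 = 65/6.
The closest fraction with denominator <= 16 is either p_2/q_2 or the intermediate fraction (k*p_2 + p_1)/(k*q_2 + q_1) with the largest k >= 1 whose denominator stays <= 16; these approach x as k grows, and every other convergent or intermediate fraction in range is farther away.
Largest k: floor((16 - q_1)/q_2) = floor((16 - 1)/6) = 2.
That gives (2*65 + 11)/(2*6 + 1) = 141/13.
Compare the errors: |x - 65/6| = |477*6 - 65*44|/(44*6) = 2/264, and |x - 141/13| = |477*13 - 141*44|/(44*13) = 3/572.
Cross-multiplying, 3*264 = 792 < 1144 = 2*572, so 3/572 is smaller: the intermediate fraction 141/13 is closer to x than 65/6.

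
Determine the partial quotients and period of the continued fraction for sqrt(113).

Write x_i = (sqrt(113) + m_i)/d_i with (m_0, d_0) = (0, 1). a_0 = floor(sqrt(113)) = 10, since 10^2 = 100 <= 113 < 121 = 11^2.
Iterate m_{i+1} = d_i*a_i - m_i, d_{i+1} = (113 - m_{i+1}^2)/d_i, a_{i+1} = floor((a_0 + m_{i+1})/d_{i+1}):
  m_1 = 1*10 - 0 = 10, d_1 = (113 - 10^2)/1 = 13/1 = 13, a_1 = floor((10 + 10)/13) = 1.
  m_2 = 13*1 - 10 = 3, d_2 = (113 - 3^2)/13 = 104/13 = 8, a_2 = floor((10 + 3)/8) = 1.
  m_3 = 8*1 - 3 = 5, d_3 = (113 - 5^2)/8 = 88/8 = 11, a_3 = floor((10 + 5)/11) = 1.
  m_4 = 11*1 - 5 = 6, d_4 = (113 - 6^2)/11 = 77/11 = 7, a_4 = floor((10 + 6)/7) = 2.
  m_5 = 7*2 - 6 = 8, d_5 = (113 - 8^2)/7 = 49/7 = 7, a_5 = floor((10 + 8)/7) = 2.
  m_6 = 7*2 - 8 = 6, d_6 = (113 - 6^2)/7 = 77/7 = 11, a_6 = floor((10 + 6)/11) = 1.
  m_7 = 11*1 - 6 = 5, d_7 = (113 - 5^2)/11 = 88/11 = 8, a_7 = floor((10 + 5)/8) = 1.
  m_8 = 8*1 - 5 = 3, d_8 = (113 - 3^2)/8 = 104/8 = 13, a_8 = floor((10 + 3)/13) = 1.
  m_9 = 13*1 - 3 = 10, d_9 = (113 - 10^2)/13 = 13/13 = 1, a_9 = floor((10 + 10)/1) = 20.
  m_10 = 1*20 - 10 = 10, d_10 = (113 - 10^2)/1 = 13/1 = 13: (m_10, d_10) = (m_1, d_1) = (10, 13), so from here the quotients repeat a_1, ..., a_9; the period length is 9.
Hence the expansion of sqrt(113) is a_0 = 10 followed by the repeating block 1, 1, 1, 2, 2, 1, 1, 1, 20 (period 9).

[10; (1, 1, 1, 2, 2, 1, 1, 1, 20)]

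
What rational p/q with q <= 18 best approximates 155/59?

21/8

Expand x = 155/59 as a continued fraction with the Euclidean algorithm:
  155 = 2*59 + 37, so a_0 = 2.
  59 = 1*37 + 22, so a_1 = 1.
  37 = 1*22 + 15, so a_2 = 1.
  22 = 1*15 + 7, so a_3 = 1.
  15 = 2*7 + 1, so a_4 = 2.
  7 = 7*1 + 0, so a_5 = 7.
so x = [2; 1, 1, 1, 2, 7].
Convergents (p_i = a_i*p_{i-1} + p_{i-2}, q_i = a_i*q_{i-1} + q_{i-2} with p_{-2}=0, p_{-1}=1, q_{-2}=1, q_{-1}=0), until the denominator exceeds 18:
  i=0: a_0=2, p_0 = 2*1 + 0 = 2, q_0 = 2*0 + 1 = 1.
  i=1: a_1=1, p_1 = 1*2 + 1 = 3, q_1 = 1*1 + 0 = 1.
  i=2: a_2=1, p_2 = 1*3 + 2 = 5, q_2 = 1*1 + 1 = 2.
  i=3: a_3=1, p_3 = 1*5 + 3 = 8, q_3 = 1*2 + 1 = 3.
  i=4: a_4=2, p_4 = 2*8 + 5 = 21, q_4 = 2*3 + 2 = 8.
  i=5: a_5=7, p_5 = 7*21 + 8 = 155, q_5 = 7*8 + 3 = 59.
q_5 = 59 > 18, so the last convergent with denominator <= 18 is p_4/q_4 = 21/8.
The closest fraction with denominator <= 18 is either p_4/q_4 or the intermediate fraction (k*p_4 + p_3)/(k*q_4 + q_3) with the largest k >= 1 whose denominator stays <= 18; these approach x as k grows, and every other convergent or intermediate fraction in range is farther away.
Largest k: floor((18 - q_3)/q_4) = floor((18 - 3)/8) = 1.
That gives (1*21 + 8)/(1*8 + 3) = 29/11.
Compare the errors: |x - 21/8| = |155*8 - 21*59|/(59*8) = 1/472, and |x - 29/11| = |155*11 - 29*59|/(59*11) = 6/649.
Cross-multiplying, 1*649 = 649 < 2832 = 6*472, so 1/472 is smaller: the convergent 21/8 is closer to x than 29/11.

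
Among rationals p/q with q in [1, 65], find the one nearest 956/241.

Expand x = 956/241 as a continued fraction with the Euclidean algorithm:
  956 = 3*241 + 233, so a_0 = 3.
  241 = 1*233 + 8, so a_1 = 1.
  233 = 29*8 + 1, so a_2 = 29.
  8 = 8*1 + 0, so a_3 = 8.
so x = [3; 1, 29, 8].
Convergents (p_i = a_i*p_{i-1} + p_{i-2}, q_i = a_i*q_{i-1} + q_{i-2} with p_{-2}=0, p_{-1}=1, q_{-2}=1, q_{-1}=0), until the denominator exceeds 65:
  i=0: a_0=3, p_0 = 3*1 + 0 = 3, q_0 = 3*0 + 1 = 1.
  i=1: a_1=1, p_1 = 1*3 + 1 = 4, q_1 = 1*1 + 0 = 1.
  i=2: a_2=29, p_2 = 29*4 + 3 = 119, q_2 = 29*1 + 1 = 30.
  i=3: a_3=8, p_3 = 8*119 + 4 = 956, q_3 = 8*30 + 1 = 241.
q_3 = 241 > 65, so the last convergent with denominator <= 65 is p_2/q_2 = 119/30.
The closest fraction with denominator <= 65 is either p_2/q_2 or the intermediate fraction (k*p_2 + p_1)/(k*q_2 + q_1) with the largest k >= 1 whose denominator stays <= 65; these approach x as k grows, and every other convergent or intermediate fraction in range is farther away.
Largest k: floor((65 - q_1)/q_2) = floor((65 - 1)/30) = 2.
That gives (2*119 + 4)/(2*30 + 1) = 242/61.
Compare the errors: |x - 119/30| = |956*30 - 119*241|/(241*30) = 1/7230, and |x - 242/61| = |956*61 - 242*241|/(241*61) = 6/14701.
Cross-multiplying, 1*14701 = 14701 < 43380 = 6*7230, so 1/7230 is smaller: the convergent 119/30 is closer to x than 242/61.

119/30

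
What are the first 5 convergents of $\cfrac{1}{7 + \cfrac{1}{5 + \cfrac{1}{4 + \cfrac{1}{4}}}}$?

Using the convergent recurrence p_i = a_i*p_{i-1} + p_{i-2}, q_i = a_i*q_{i-1} + q_{i-2} with p_{-2}=0, p_{-1}=1, q_{-2}=1, q_{-1}=0:
  i=0: a_0=0, p_0 = 0*1 + 0 = 0, q_0 = 0*0 + 1 = 1.
  i=1: a_1=7, p_1 = 7*0 + 1 = 1, q_1 = 7*1 + 0 = 7.
  i=2: a_2=5, p_2 = 5*1 + 0 = 5, q_2 = 5*7 + 1 = 36.
  i=3: a_3=4, p_3 = 4*5 + 1 = 21, q_3 = 4*36 + 7 = 151.
  i=4: a_4=4, p_4 = 4*21 + 5 = 89, q_4 = 4*151 + 36 = 640.

0/1, 1/7, 5/36, 21/151, 89/640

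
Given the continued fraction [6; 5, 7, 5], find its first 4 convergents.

Using the convergent recurrence p_i = a_i*p_{i-1} + p_{i-2}, q_i = a_i*q_{i-1} + q_{i-2} with p_{-2}=0, p_{-1}=1, q_{-2}=1, q_{-1}=0:
  i=0: a_0=6, p_0 = 6*1 + 0 = 6, q_0 = 6*0 + 1 = 1.
  i=1: a_1=5, p_1 = 5*6 + 1 = 31, q_1 = 5*1 + 0 = 5.
  i=2: a_2=7, p_2 = 7*31 + 6 = 223, q_2 = 7*5 + 1 = 36.
  i=3: a_3=5, p_3 = 5*223 + 31 = 1146, q_3 = 5*36 + 5 = 185.

6/1, 31/5, 223/36, 1146/185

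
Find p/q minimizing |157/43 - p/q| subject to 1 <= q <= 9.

11/3

Expand x = 157/43 as a continued fraction with the Euclidean algorithm:
  157 = 3*43 + 28, so a_0 = 3.
  43 = 1*28 + 15, so a_1 = 1.
  28 = 1*15 + 13, so a_2 = 1.
  15 = 1*13 + 2, so a_3 = 1.
  13 = 6*2 + 1, so a_4 = 6.
  2 = 2*1 + 0, so a_5 = 2.
so x = [3; 1, 1, 1, 6, 2].
Convergents (p_i = a_i*p_{i-1} + p_{i-2}, q_i = a_i*q_{i-1} + q_{i-2} with p_{-2}=0, p_{-1}=1, q_{-2}=1, q_{-1}=0), until the denominator exceeds 9:
  i=0: a_0=3, p_0 = 3*1 + 0 = 3, q_0 = 3*0 + 1 = 1.
  i=1: a_1=1, p_1 = 1*3 + 1 = 4, q_1 = 1*1 + 0 = 1.
  i=2: a_2=1, p_2 = 1*4 + 3 = 7, q_2 = 1*1 + 1 = 2.
  i=3: a_3=1, p_3 = 1*7 + 4 = 11, q_3 = 1*2 + 1 = 3.
  i=4: a_4=6, p_4 = 6*11 + 7 = 73, q_4 = 6*3 + 2 = 20.
q_4 = 20 > 9, so the last convergent with denominator <= 9 is p_3/q_3 = 11/3.
The closest fraction with denominator <= 9 is either p_3/q_3 or the intermediate fraction (k*p_3 + p_2)/(k*q_3 + q_2) with the largest k >= 1 whose denominator stays <= 9; these approach x as k grows, and every other convergent or intermediate fraction in range is farther away.
Largest k: floor((9 - q_2)/q_3) = floor((9 - 2)/3) = 2.
That gives (2*11 + 7)/(2*3 + 2) = 29/8.
Compare the errors: |x - 11/3| = |157*3 - 11*43|/(43*3) = 2/129, and |x - 29/8| = |157*8 - 29*43|/(43*8) = 9/344.
Cross-multiplying, 2*344 = 688 < 1161 = 9*129, so 2/129 is smaller: the convergent 11/3 is closer to x than 29/8.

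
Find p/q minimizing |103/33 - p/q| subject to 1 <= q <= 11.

Expand x = 103/33 as a continued fraction with the Euclidean algorithm:
  103 = 3*33 + 4, so a_0 = 3.
  33 = 8*4 + 1, so a_1 = 8.
  4 = 4*1 + 0, so a_2 = 4.
so x = [3; 8, 4].
Convergents (p_i = a_i*p_{i-1} + p_{i-2}, q_i = a_i*q_{i-1} + q_{i-2} with p_{-2}=0, p_{-1}=1, q_{-2}=1, q_{-1}=0), until the denominator exceeds 11:
  i=0: a_0=3, p_0 = 3*1 + 0 = 3, q_0 = 3*0 + 1 = 1.
  i=1: a_1=8, p_1 = 8*3 + 1 = 25, q_1 = 8*1 + 0 = 8.
  i=2: a_2=4, p_2 = 4*25 + 3 = 103, q_2 = 4*8 + 1 = 33.
q_2 = 33 > 11, so the last convergent with denominator <= 11 is p_1/q_1 = 25/8.
The closest fraction with denominator <= 11 is either p_1/q_1 or the intermediate fraction (k*p_1 + p_0)/(k*q_1 + q_0) with the largest k >= 1 whose denominator stays <= 11; these approach x as k grows, and every other convergent or intermediate fraction in range is farther away.
Largest k: floor((11 - q_0)/q_1) = floor((11 - 1)/8) = 1.
That gives (1*25 + 3)/(1*8 + 1) = 28/9.
Compare the errors: |x - 25/8| = |103*8 - 25*33|/(33*8) = 1/264, and |x - 28/9| = |103*9 - 28*33|/(33*9) = 3/297.
Cross-multiplying, 1*297 = 297 < 792 = 3*264, so 1/264 is smaller: the convergent 25/8 is closer to x than 28/9.

25/8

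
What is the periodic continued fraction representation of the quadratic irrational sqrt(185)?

Write x_i = (sqrt(185) + m_i)/d_i with (m_0, d_0) = (0, 1). a_0 = floor(sqrt(185)) = 13, since 13^2 = 169 <= 185 < 196 = 14^2.
Iterate m_{i+1} = d_i*a_i - m_i, d_{i+1} = (185 - m_{i+1}^2)/d_i, a_{i+1} = floor((a_0 + m_{i+1})/d_{i+1}):
  m_1 = 1*13 - 0 = 13, d_1 = (185 - 13^2)/1 = 16/1 = 16, a_1 = floor((13 + 13)/16) = 1.
  m_2 = 16*1 - 13 = 3, d_2 = (185 - 3^2)/16 = 176/16 = 11, a_2 = floor((13 + 3)/11) = 1.
  m_3 = 11*1 - 3 = 8, d_3 = (185 - 8^2)/11 = 121/11 = 11, a_3 = floor((13 + 8)/11) = 1.
  m_4 = 11*1 - 8 = 3, d_4 = (185 - 3^2)/11 = 176/11 = 16, a_4 = floor((13 + 3)/16) = 1.
  m_5 = 16*1 - 3 = 13, d_5 = (185 - 13^2)/16 = 16/16 = 1, a_5 = floor((13 + 13)/1) = 26.
  m_6 = 1*26 - 13 = 13, d_6 = (185 - 13^2)/1 = 16/1 = 16: (m_6, d_6) = (m_1, d_1) = (13, 16), so from here the quotients repeat a_1, ..., a_5; the period length is 5.
Hence the expansion of sqrt(185) is a_0 = 13 followed by the repeating block 1, 1, 1, 1, 26 (period 5).

[13; (1, 1, 1, 1, 26)]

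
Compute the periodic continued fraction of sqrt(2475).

Write x_i = (sqrt(2475) + m_i)/d_i with (m_0, d_0) = (0, 1). a_0 = floor(sqrt(2475)) = 49, since 49^2 = 2401 <= 2475 < 2500 = 50^2.
Iterate m_{i+1} = d_i*a_i - m_i, d_{i+1} = (2475 - m_{i+1}^2)/d_i, a_{i+1} = floor((a_0 + m_{i+1})/d_{i+1}):
  m_1 = 1*49 - 0 = 49, d_1 = (2475 - 49^2)/1 = 74/1 = 74, a_1 = floor((49 + 49)/74) = 1.
  m_2 = 74*1 - 49 = 25, d_2 = (2475 - 25^2)/74 = 1850/74 = 25, a_2 = floor((49 + 25)/25) = 2.
  m_3 = 25*2 - 25 = 25, d_3 = (2475 - 25^2)/25 = 1850/25 = 74, a_3 = floor((49 + 25)/74) = 1.
  m_4 = 74*1 - 25 = 49, d_4 = (2475 - 49^2)/74 = 74/74 = 1, a_4 = floor((49 + 49)/1) = 98.
  m_5 = 1*98 - 49 = 49, d_5 = (2475 - 49^2)/1 = 74/1 = 74: (m_5, d_5) = (m_1, d_1) = (49, 74), so from here the quotients repeat a_1, ..., a_4; the period length is 4.
Hence the expansion of sqrt(2475) is a_0 = 49 followed by the repeating block 1, 2, 1, 98 (period 4).

[49; (1, 2, 1, 98)]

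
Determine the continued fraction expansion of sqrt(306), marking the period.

Write x_i = (sqrt(306) + m_i)/d_i with (m_0, d_0) = (0, 1). a_0 = floor(sqrt(306)) = 17, since 17^2 = 289 <= 306 < 324 = 18^2.
Iterate m_{i+1} = d_i*a_i - m_i, d_{i+1} = (306 - m_{i+1}^2)/d_i, a_{i+1} = floor((a_0 + m_{i+1})/d_{i+1}):
  m_1 = 1*17 - 0 = 17, d_1 = (306 - 17^2)/1 = 17/1 = 17, a_1 = floor((17 + 17)/17) = 2.
  m_2 = 17*2 - 17 = 17, d_2 = (306 - 17^2)/17 = 17/17 = 1, a_2 = floor((17 + 17)/1) = 34.
  m_3 = 1*34 - 17 = 17, d_3 = (306 - 17^2)/1 = 17/1 = 17: (m_3, d_3) = (m_1, d_1) = (17, 17), so from here the quotients repeat a_1, a_2; the period length is 2.
Hence the expansion of sqrt(306) is a_0 = 17 followed by the repeating block 2, 34 (period 2).

[17; (2, 34)]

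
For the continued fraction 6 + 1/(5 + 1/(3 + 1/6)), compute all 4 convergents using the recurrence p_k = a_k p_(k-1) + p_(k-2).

Using the convergent recurrence p_i = a_i*p_{i-1} + p_{i-2}, q_i = a_i*q_{i-1} + q_{i-2} with p_{-2}=0, p_{-1}=1, q_{-2}=1, q_{-1}=0:
  i=0: a_0=6, p_0 = 6*1 + 0 = 6, q_0 = 6*0 + 1 = 1.
  i=1: a_1=5, p_1 = 5*6 + 1 = 31, q_1 = 5*1 + 0 = 5.
  i=2: a_2=3, p_2 = 3*31 + 6 = 99, q_2 = 3*5 + 1 = 16.
  i=3: a_3=6, p_3 = 6*99 + 31 = 625, q_3 = 6*16 + 5 = 101.

6/1, 31/5, 99/16, 625/101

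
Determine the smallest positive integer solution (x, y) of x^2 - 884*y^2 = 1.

First expand sqrt(884) as a continued fraction. With x_i = (sqrt(884) + m_i)/d_i and (m_0, d_0) = (0, 1): a_0 = floor(sqrt(884)) = 29, since 29^2 = 841 <= 884 < 900 = 30^2.
Iterate m_{i+1} = d_i*a_i - m_i, d_{i+1} = (884 - m_{i+1}^2)/d_i, a_{i+1} = floor((a_0 + m_{i+1})/d_{i+1}):
  m_1 = 1*29 - 0 = 29, d_1 = (884 - 29^2)/1 = 43/1 = 43, a_1 = floor((29 + 29)/43) = 1.
  m_2 = 43*1 - 29 = 14, d_2 = (884 - 14^2)/43 = 688/43 = 16, a_2 = floor((29 + 14)/16) = 2.
  m_3 = 16*2 - 14 = 18, d_3 = (884 - 18^2)/16 = 560/16 = 35, a_3 = floor((29 + 18)/35) = 1.
  m_4 = 35*1 - 18 = 17, d_4 = (884 - 17^2)/35 = 595/35 = 17, a_4 = floor((29 + 17)/17) = 2.
  m_5 = 17*2 - 17 = 17, d_5 = (884 - 17^2)/17 = 595/17 = 35, a_5 = floor((29 + 17)/35) = 1.
  m_6 = 35*1 - 17 = 18, d_6 = (884 - 18^2)/35 = 560/35 = 16, a_6 = floor((29 + 18)/16) = 2.
  m_7 = 16*2 - 18 = 14, d_7 = (884 - 14^2)/16 = 688/16 = 43, a_7 = floor((29 + 14)/43) = 1.
  m_8 = 43*1 - 14 = 29, d_8 = (884 - 29^2)/43 = 43/43 = 1, a_8 = floor((29 + 29)/1) = 58.
  m_9 = 1*58 - 29 = 29, d_9 = (884 - 29^2)/1 = 43/1 = 43: (m_9, d_9) = (m_1, d_1) = (29, 43), so from here the quotients repeat a_1, ..., a_8; the period length is 8.
So sqrt(884) = [29; (1, 2, 1, 2, 1, 2, 1, 58)] with period length k = 8.
k is even, so the fundamental solution of x^2 - 884y^2 = 1 is (p_{k-1}, q_{k-1}) = (p_7, q_7); compute convergents through index 7.
Convergents (p_i = a_i*p_{i-1} + p_{i-2}, q_i = a_i*q_{i-1} + q_{i-2} with p_{-2}=0, p_{-1}=1, q_{-2}=1, q_{-1}=0):
  i=0: a_0=29, p_0 = 29*1 + 0 = 29, q_0 = 29*0 + 1 = 1.
  i=1: a_1=1, p_1 = 1*29 + 1 = 30, q_1 = 1*1 + 0 = 1.
  i=2: a_2=2, p_2 = 2*30 + 29 = 89, q_2 = 2*1 + 1 = 3.
  i=3: a_3=1, p_3 = 1*89 + 30 = 119, q_3 = 1*3 + 1 = 4.
  i=4: a_4=2, p_4 = 2*119 + 89 = 327, q_4 = 2*4 + 3 = 11.
  i=5: a_5=1, p_5 = 1*327 + 119 = 446, q_5 = 1*11 + 4 = 15.
  i=6: a_6=2, p_6 = 2*446 + 327 = 1219, q_6 = 2*15 + 11 = 41.
  i=7: a_7=1, p_7 = 1*1219 + 446 = 1665, q_7 = 1*41 + 15 = 56.
Check: 1665^2 - 884*56^2 = 2772225 - 2772224 = 1, so (x, y) = (1665, 56) solves the equation, and by the theorem it is the least positive solution.

(x, y) = (1665, 56)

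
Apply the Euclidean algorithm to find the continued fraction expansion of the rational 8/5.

Run the Euclidean algorithm on 8 and 5; the successive quotients are the partial quotients a_0, a_1, ... (each step inverts the fractional part left over by the previous one):
  8 = 1*5 + 3, so a_0 = 1.
  5 = 1*3 + 2, so a_1 = 1.
  3 = 1*2 + 1, so a_2 = 1.
  2 = 2*1 + 0, so a_3 = 2.
The remainder reaches 0 after 4 divisions, so the expansion has 4 partial quotients, read off in order.

[1; 1, 1, 2]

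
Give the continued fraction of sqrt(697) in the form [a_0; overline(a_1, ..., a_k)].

Write x_i = (sqrt(697) + m_i)/d_i with (m_0, d_0) = (0, 1). a_0 = floor(sqrt(697)) = 26, since 26^2 = 676 <= 697 < 729 = 27^2.
Iterate m_{i+1} = d_i*a_i - m_i, d_{i+1} = (697 - m_{i+1}^2)/d_i, a_{i+1} = floor((a_0 + m_{i+1})/d_{i+1}):
  m_1 = 1*26 - 0 = 26, d_1 = (697 - 26^2)/1 = 21/1 = 21, a_1 = floor((26 + 26)/21) = 2.
  m_2 = 21*2 - 26 = 16, d_2 = (697 - 16^2)/21 = 441/21 = 21, a_2 = floor((26 + 16)/21) = 2.
  m_3 = 21*2 - 16 = 26, d_3 = (697 - 26^2)/21 = 21/21 = 1, a_3 = floor((26 + 26)/1) = 52.
  m_4 = 1*52 - 26 = 26, d_4 = (697 - 26^2)/1 = 21/1 = 21: (m_4, d_4) = (m_1, d_1) = (26, 21), so from here the quotients repeat a_1, ..., a_3; the period length is 3.
Hence the expansion of sqrt(697) is a_0 = 26 followed by the repeating block 2, 2, 52 (period 3).

[26; overline(2, 2, 52)]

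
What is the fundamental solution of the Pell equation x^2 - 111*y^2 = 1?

(x, y) = (295, 28)

First expand sqrt(111) as a continued fraction. With x_i = (sqrt(111) + m_i)/d_i and (m_0, d_0) = (0, 1): a_0 = floor(sqrt(111)) = 10, since 10^2 = 100 <= 111 < 121 = 11^2.
Iterate m_{i+1} = d_i*a_i - m_i, d_{i+1} = (111 - m_{i+1}^2)/d_i, a_{i+1} = floor((a_0 + m_{i+1})/d_{i+1}):
  m_1 = 1*10 - 0 = 10, d_1 = (111 - 10^2)/1 = 11/1 = 11, a_1 = floor((10 + 10)/11) = 1.
  m_2 = 11*1 - 10 = 1, d_2 = (111 - 1^2)/11 = 110/11 = 10, a_2 = floor((10 + 1)/10) = 1.
  m_3 = 10*1 - 1 = 9, d_3 = (111 - 9^2)/10 = 30/10 = 3, a_3 = floor((10 + 9)/3) = 6.
  m_4 = 3*6 - 9 = 9, d_4 = (111 - 9^2)/3 = 30/3 = 10, a_4 = floor((10 + 9)/10) = 1.
  m_5 = 10*1 - 9 = 1, d_5 = (111 - 1^2)/10 = 110/10 = 11, a_5 = floor((10 + 1)/11) = 1.
  m_6 = 11*1 - 1 = 10, d_6 = (111 - 10^2)/11 = 11/11 = 1, a_6 = floor((10 + 10)/1) = 20.
  m_7 = 1*20 - 10 = 10, d_7 = (111 - 10^2)/1 = 11/1 = 11: (m_7, d_7) = (m_1, d_1) = (10, 11), so from here the quotients repeat a_1, ..., a_6; the period length is 6.
So sqrt(111) = [10; (1, 1, 6, 1, 1, 20)] with period length k = 6.
k is even, so the fundamental solution of x^2 - 111y^2 = 1 is (p_{k-1}, q_{k-1}) = (p_5, q_5); compute convergents through index 5.
Convergents (p_i = a_i*p_{i-1} + p_{i-2}, q_i = a_i*q_{i-1} + q_{i-2} with p_{-2}=0, p_{-1}=1, q_{-2}=1, q_{-1}=0):
  i=0: a_0=10, p_0 = 10*1 + 0 = 10, q_0 = 10*0 + 1 = 1.
  i=1: a_1=1, p_1 = 1*10 + 1 = 11, q_1 = 1*1 + 0 = 1.
  i=2: a_2=1, p_2 = 1*11 + 10 = 21, q_2 = 1*1 + 1 = 2.
  i=3: a_3=6, p_3 = 6*21 + 11 = 137, q_3 = 6*2 + 1 = 13.
  i=4: a_4=1, p_4 = 1*137 + 21 = 158, q_4 = 1*13 + 2 = 15.
  i=5: a_5=1, p_5 = 1*158 + 137 = 295, q_5 = 1*15 + 13 = 28.
Check: 295^2 - 111*28^2 = 87025 - 87024 = 1, so (x, y) = (295, 28) solves the equation, and by the theorem it is the least positive solution.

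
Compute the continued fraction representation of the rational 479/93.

[5; 6, 1, 1, 1, 4]

Run the Euclidean algorithm on 479 and 93; the successive quotients are the partial quotients a_0, a_1, ... (each step inverts the fractional part left over by the previous one):
  479 = 5*93 + 14, so a_0 = 5.
  93 = 6*14 + 9, so a_1 = 6.
  14 = 1*9 + 5, so a_2 = 1.
  9 = 1*5 + 4, so a_3 = 1.
  5 = 1*4 + 1, so a_4 = 1.
  4 = 4*1 + 0, so a_5 = 4.
The remainder reaches 0 after 6 divisions, so the expansion has 6 partial quotients, read off in order.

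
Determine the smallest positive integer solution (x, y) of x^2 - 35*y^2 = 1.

First expand sqrt(35) as a continued fraction. With x_i = (sqrt(35) + m_i)/d_i and (m_0, d_0) = (0, 1): a_0 = floor(sqrt(35)) = 5, since 5^2 = 25 <= 35 < 36 = 6^2.
Iterate m_{i+1} = d_i*a_i - m_i, d_{i+1} = (35 - m_{i+1}^2)/d_i, a_{i+1} = floor((a_0 + m_{i+1})/d_{i+1}):
  m_1 = 1*5 - 0 = 5, d_1 = (35 - 5^2)/1 = 10/1 = 10, a_1 = floor((5 + 5)/10) = 1.
  m_2 = 10*1 - 5 = 5, d_2 = (35 - 5^2)/10 = 10/10 = 1, a_2 = floor((5 + 5)/1) = 10.
  m_3 = 1*10 - 5 = 5, d_3 = (35 - 5^2)/1 = 10/1 = 10: (m_3, d_3) = (m_1, d_1) = (5, 10), so from here the quotients repeat a_1, a_2; the period length is 2.
So sqrt(35) = [5; (1, 10)] with period length k = 2.
k is even, so the fundamental solution of x^2 - 35y^2 = 1 is (p_{k-1}, q_{k-1}) = (p_1, q_1); compute convergents through index 1.
Convergents (p_i = a_i*p_{i-1} + p_{i-2}, q_i = a_i*q_{i-1} + q_{i-2} with p_{-2}=0, p_{-1}=1, q_{-2}=1, q_{-1}=0):
  i=0: a_0=5, p_0 = 5*1 + 0 = 5, q_0 = 5*0 + 1 = 1.
  i=1: a_1=1, p_1 = 1*5 + 1 = 6, q_1 = 1*1 + 0 = 1.
Check: 6^2 - 35*1^2 = 36 - 35 = 1, so (x, y) = (6, 1) solves the equation, and by the theorem it is the least positive solution.

(x, y) = (6, 1)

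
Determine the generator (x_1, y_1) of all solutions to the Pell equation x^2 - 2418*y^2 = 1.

First expand sqrt(2418) as a continued fraction. With x_i = (sqrt(2418) + m_i)/d_i and (m_0, d_0) = (0, 1): a_0 = floor(sqrt(2418)) = 49, since 49^2 = 2401 <= 2418 < 2500 = 50^2.
Iterate m_{i+1} = d_i*a_i - m_i, d_{i+1} = (2418 - m_{i+1}^2)/d_i, a_{i+1} = floor((a_0 + m_{i+1})/d_{i+1}):
  m_1 = 1*49 - 0 = 49, d_1 = (2418 - 49^2)/1 = 17/1 = 17, a_1 = floor((49 + 49)/17) = 5.
  m_2 = 17*5 - 49 = 36, d_2 = (2418 - 36^2)/17 = 1122/17 = 66, a_2 = floor((49 + 36)/66) = 1.
  m_3 = 66*1 - 36 = 30, d_3 = (2418 - 30^2)/66 = 1518/66 = 23, a_3 = floor((49 + 30)/23) = 3.
  m_4 = 23*3 - 30 = 39, d_4 = (2418 - 39^2)/23 = 897/23 = 39, a_4 = floor((49 + 39)/39) = 2.
  m_5 = 39*2 - 39 = 39, d_5 = (2418 - 39^2)/39 = 897/39 = 23, a_5 = floor((49 + 39)/23) = 3.
  m_6 = 23*3 - 39 = 30, d_6 = (2418 - 30^2)/23 = 1518/23 = 66, a_6 = floor((49 + 30)/66) = 1.
  m_7 = 66*1 - 30 = 36, d_7 = (2418 - 36^2)/66 = 1122/66 = 17, a_7 = floor((49 + 36)/17) = 5.
  m_8 = 17*5 - 36 = 49, d_8 = (2418 - 49^2)/17 = 17/17 = 1, a_8 = floor((49 + 49)/1) = 98.
  m_9 = 1*98 - 49 = 49, d_9 = (2418 - 49^2)/1 = 17/1 = 17: (m_9, d_9) = (m_1, d_1) = (49, 17), so from here the quotients repeat a_1, ..., a_8; the period length is 8.
So sqrt(2418) = [49; (5, 1, 3, 2, 3, 1, 5, 98)] with period length k = 8.
k is even, so the fundamental solution of x^2 - 2418y^2 = 1 is (p_{k-1}, q_{k-1}) = (p_7, q_7); compute convergents through index 7.
Convergents (p_i = a_i*p_{i-1} + p_{i-2}, q_i = a_i*q_{i-1} + q_{i-2} with p_{-2}=0, p_{-1}=1, q_{-2}=1, q_{-1}=0):
  i=0: a_0=49, p_0 = 49*1 + 0 = 49, q_0 = 49*0 + 1 = 1.
  i=1: a_1=5, p_1 = 5*49 + 1 = 246, q_1 = 5*1 + 0 = 5.
  i=2: a_2=1, p_2 = 1*246 + 49 = 295, q_2 = 1*5 + 1 = 6.
  i=3: a_3=3, p_3 = 3*295 + 246 = 1131, q_3 = 3*6 + 5 = 23.
  i=4: a_4=2, p_4 = 2*1131 + 295 = 2557, q_4 = 2*23 + 6 = 52.
  i=5: a_5=3, p_5 = 3*2557 + 1131 = 8802, q_5 = 3*52 + 23 = 179.
  i=6: a_6=1, p_6 = 1*8802 + 2557 = 11359, q_6 = 1*179 + 52 = 231.
  i=7: a_7=5, p_7 = 5*11359 + 8802 = 65597, q_7 = 5*231 + 179 = 1334.
Check: 65597^2 - 2418*1334^2 = 4302966409 - 4302966408 = 1, so (x, y) = (65597, 1334) solves the equation, and by the theorem it is the least positive solution.

(x, y) = (65597, 1334)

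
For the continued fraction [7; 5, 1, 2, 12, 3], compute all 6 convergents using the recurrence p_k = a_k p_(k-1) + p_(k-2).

7/1, 36/5, 43/6, 122/17, 1507/210, 4643/647

Using the convergent recurrence p_i = a_i*p_{i-1} + p_{i-2}, q_i = a_i*q_{i-1} + q_{i-2} with p_{-2}=0, p_{-1}=1, q_{-2}=1, q_{-1}=0:
  i=0: a_0=7, p_0 = 7*1 + 0 = 7, q_0 = 7*0 + 1 = 1.
  i=1: a_1=5, p_1 = 5*7 + 1 = 36, q_1 = 5*1 + 0 = 5.
  i=2: a_2=1, p_2 = 1*36 + 7 = 43, q_2 = 1*5 + 1 = 6.
  i=3: a_3=2, p_3 = 2*43 + 36 = 122, q_3 = 2*6 + 5 = 17.
  i=4: a_4=12, p_4 = 12*122 + 43 = 1507, q_4 = 12*17 + 6 = 210.
  i=5: a_5=3, p_5 = 3*1507 + 122 = 4643, q_5 = 3*210 + 17 = 647.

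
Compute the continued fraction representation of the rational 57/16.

[3; 1, 1, 3, 2]

Run the Euclidean algorithm on 57 and 16; the successive quotients are the partial quotients a_0, a_1, ... (each step inverts the fractional part left over by the previous one):
  57 = 3*16 + 9, so a_0 = 3.
  16 = 1*9 + 7, so a_1 = 1.
  9 = 1*7 + 2, so a_2 = 1.
  7 = 3*2 + 1, so a_3 = 3.
  2 = 2*1 + 0, so a_4 = 2.
The remainder reaches 0 after 5 divisions, so the expansion has 5 partial quotients, read off in order.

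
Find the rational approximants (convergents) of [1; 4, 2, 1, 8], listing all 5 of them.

1/1, 5/4, 11/9, 16/13, 139/113

Using the convergent recurrence p_i = a_i*p_{i-1} + p_{i-2}, q_i = a_i*q_{i-1} + q_{i-2} with p_{-2}=0, p_{-1}=1, q_{-2}=1, q_{-1}=0:
  i=0: a_0=1, p_0 = 1*1 + 0 = 1, q_0 = 1*0 + 1 = 1.
  i=1: a_1=4, p_1 = 4*1 + 1 = 5, q_1 = 4*1 + 0 = 4.
  i=2: a_2=2, p_2 = 2*5 + 1 = 11, q_2 = 2*4 + 1 = 9.
  i=3: a_3=1, p_3 = 1*11 + 5 = 16, q_3 = 1*9 + 4 = 13.
  i=4: a_4=8, p_4 = 8*16 + 11 = 139, q_4 = 8*13 + 9 = 113.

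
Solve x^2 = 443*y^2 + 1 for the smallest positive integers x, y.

First expand sqrt(443) as a continued fraction. With x_i = (sqrt(443) + m_i)/d_i and (m_0, d_0) = (0, 1): a_0 = floor(sqrt(443)) = 21, since 21^2 = 441 <= 443 < 484 = 22^2.
Iterate m_{i+1} = d_i*a_i - m_i, d_{i+1} = (443 - m_{i+1}^2)/d_i, a_{i+1} = floor((a_0 + m_{i+1})/d_{i+1}):
  m_1 = 1*21 - 0 = 21, d_1 = (443 - 21^2)/1 = 2/1 = 2, a_1 = floor((21 + 21)/2) = 21.
  m_2 = 2*21 - 21 = 21, d_2 = (443 - 21^2)/2 = 2/2 = 1, a_2 = floor((21 + 21)/1) = 42.
  m_3 = 1*42 - 21 = 21, d_3 = (443 - 21^2)/1 = 2/1 = 2: (m_3, d_3) = (m_1, d_1) = (21, 2), so from here the quotients repeat a_1, a_2; the period length is 2.
So sqrt(443) = [21; (21, 42)] with period length k = 2.
k is even, so the fundamental solution of x^2 - 443y^2 = 1 is (p_{k-1}, q_{k-1}) = (p_1, q_1); compute convergents through index 1.
Convergents (p_i = a_i*p_{i-1} + p_{i-2}, q_i = a_i*q_{i-1} + q_{i-2} with p_{-2}=0, p_{-1}=1, q_{-2}=1, q_{-1}=0):
  i=0: a_0=21, p_0 = 21*1 + 0 = 21, q_0 = 21*0 + 1 = 1.
  i=1: a_1=21, p_1 = 21*21 + 1 = 442, q_1 = 21*1 + 0 = 21.
Check: 442^2 - 443*21^2 = 195364 - 195363 = 1, so (x, y) = (442, 21) solves the equation, and by the theorem it is the least positive solution.

(x, y) = (442, 21)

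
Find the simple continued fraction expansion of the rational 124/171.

[0; 1, 2, 1, 1, 1, 3, 4]

Run the Euclidean algorithm on 124 and 171; the successive quotients are the partial quotients a_0, a_1, ... (each step inverts the fractional part left over by the previous one):
  124 = 0*171 + 124, so a_0 = 0.
  171 = 1*124 + 47, so a_1 = 1.
  124 = 2*47 + 30, so a_2 = 2.
  47 = 1*30 + 17, so a_3 = 1.
  30 = 1*17 + 13, so a_4 = 1.
  17 = 1*13 + 4, so a_5 = 1.
  13 = 3*4 + 1, so a_6 = 3.
  4 = 4*1 + 0, so a_7 = 4.
The remainder reaches 0 after 8 divisions, so the expansion has 8 partial quotients, read off in order.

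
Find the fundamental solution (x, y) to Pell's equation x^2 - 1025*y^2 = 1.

First expand sqrt(1025) as a continued fraction. With x_i = (sqrt(1025) + m_i)/d_i and (m_0, d_0) = (0, 1): a_0 = floor(sqrt(1025)) = 32, since 32^2 = 1024 <= 1025 < 1089 = 33^2.
Iterate m_{i+1} = d_i*a_i - m_i, d_{i+1} = (1025 - m_{i+1}^2)/d_i, a_{i+1} = floor((a_0 + m_{i+1})/d_{i+1}):
  m_1 = 1*32 - 0 = 32, d_1 = (1025 - 32^2)/1 = 1/1 = 1, a_1 = floor((32 + 32)/1) = 64.
  m_2 = 1*64 - 32 = 32, d_2 = (1025 - 32^2)/1 = 1/1 = 1: (m_2, d_2) = (m_1, d_1) = (32, 1), so from here the quotient a_1 repeats; the period length is 1.
So sqrt(1025) = [32; (64)] with period length k = 1.
k is odd, so (p_{k-1}, q_{k-1}) only solves x^2 - 1025y^2 = -1 and the fundamental solution of x^2 - 1025y^2 = 1 is (p_{2k-1}, q_{2k-1}) = (p_1, q_1); compute convergents through index 1, running through the period twice.
Convergents (p_i = a_i*p_{i-1} + p_{i-2}, q_i = a_i*q_{i-1} + q_{i-2} with p_{-2}=0, p_{-1}=1, q_{-2}=1, q_{-1}=0):
  i=0: a_0=32, p_0 = 32*1 + 0 = 32, q_0 = 32*0 + 1 = 1.
  i=1: a_1=64, p_1 = 64*32 + 1 = 2049, q_1 = 64*1 + 0 = 64.
Indeed p_0^2 - 1025*q_0^2 = 1024 - 1025 = -1, not +1.
Check: 2049^2 - 1025*64^2 = 4198401 - 4198400 = 1, so (x, y) = (2049, 64) solves the equation, and by the theorem it is the least positive solution.

(x, y) = (2049, 64)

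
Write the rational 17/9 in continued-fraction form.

[1; 1, 8]

Run the Euclidean algorithm on 17 and 9; the successive quotients are the partial quotients a_0, a_1, ... (each step inverts the fractional part left over by the previous one):
  17 = 1*9 + 8, so a_0 = 1.
  9 = 1*8 + 1, so a_1 = 1.
  8 = 8*1 + 0, so a_2 = 8.
The remainder reaches 0 after 3 divisions, so the expansion has 3 partial quotients, read off in order.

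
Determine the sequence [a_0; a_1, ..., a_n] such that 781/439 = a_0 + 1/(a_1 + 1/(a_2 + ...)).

Run the Euclidean algorithm on 781 and 439; the successive quotients are the partial quotients a_0, a_1, ... (each step inverts the fractional part left over by the previous one):
  781 = 1*439 + 342, so a_0 = 1.
  439 = 1*342 + 97, so a_1 = 1.
  342 = 3*97 + 51, so a_2 = 3.
  97 = 1*51 + 46, so a_3 = 1.
  51 = 1*46 + 5, so a_4 = 1.
  46 = 9*5 + 1, so a_5 = 9.
  5 = 5*1 + 0, so a_6 = 5.
The remainder reaches 0 after 7 divisions, so the expansion has 7 partial quotients, read off in order.

[1; 1, 3, 1, 1, 9, 5]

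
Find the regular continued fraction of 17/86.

Run the Euclidean algorithm on 17 and 86; the successive quotients are the partial quotients a_0, a_1, ... (each step inverts the fractional part left over by the previous one):
  17 = 0*86 + 17, so a_0 = 0.
  86 = 5*17 + 1, so a_1 = 5.
  17 = 17*1 + 0, so a_2 = 17.
The remainder reaches 0 after 3 divisions, so the expansion has 3 partial quotients, read off in order.

[0; 5, 17]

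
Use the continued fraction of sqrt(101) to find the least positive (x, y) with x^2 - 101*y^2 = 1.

First expand sqrt(101) as a continued fraction. With x_i = (sqrt(101) + m_i)/d_i and (m_0, d_0) = (0, 1): a_0 = floor(sqrt(101)) = 10, since 10^2 = 100 <= 101 < 121 = 11^2.
Iterate m_{i+1} = d_i*a_i - m_i, d_{i+1} = (101 - m_{i+1}^2)/d_i, a_{i+1} = floor((a_0 + m_{i+1})/d_{i+1}):
  m_1 = 1*10 - 0 = 10, d_1 = (101 - 10^2)/1 = 1/1 = 1, a_1 = floor((10 + 10)/1) = 20.
  m_2 = 1*20 - 10 = 10, d_2 = (101 - 10^2)/1 = 1/1 = 1: (m_2, d_2) = (m_1, d_1) = (10, 1), so from here the quotient a_1 repeats; the period length is 1.
So sqrt(101) = [10; (20)] with period length k = 1.
k is odd, so (p_{k-1}, q_{k-1}) only solves x^2 - 101y^2 = -1 and the fundamental solution of x^2 - 101y^2 = 1 is (p_{2k-1}, q_{2k-1}) = (p_1, q_1); compute convergents through index 1, running through the period twice.
Convergents (p_i = a_i*p_{i-1} + p_{i-2}, q_i = a_i*q_{i-1} + q_{i-2} with p_{-2}=0, p_{-1}=1, q_{-2}=1, q_{-1}=0):
  i=0: a_0=10, p_0 = 10*1 + 0 = 10, q_0 = 10*0 + 1 = 1.
  i=1: a_1=20, p_1 = 20*10 + 1 = 201, q_1 = 20*1 + 0 = 20.
Indeed p_0^2 - 101*q_0^2 = 100 - 101 = -1, not +1.
Check: 201^2 - 101*20^2 = 40401 - 40400 = 1, so (x, y) = (201, 20) solves the equation, and by the theorem it is the least positive solution.

(x, y) = (201, 20)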